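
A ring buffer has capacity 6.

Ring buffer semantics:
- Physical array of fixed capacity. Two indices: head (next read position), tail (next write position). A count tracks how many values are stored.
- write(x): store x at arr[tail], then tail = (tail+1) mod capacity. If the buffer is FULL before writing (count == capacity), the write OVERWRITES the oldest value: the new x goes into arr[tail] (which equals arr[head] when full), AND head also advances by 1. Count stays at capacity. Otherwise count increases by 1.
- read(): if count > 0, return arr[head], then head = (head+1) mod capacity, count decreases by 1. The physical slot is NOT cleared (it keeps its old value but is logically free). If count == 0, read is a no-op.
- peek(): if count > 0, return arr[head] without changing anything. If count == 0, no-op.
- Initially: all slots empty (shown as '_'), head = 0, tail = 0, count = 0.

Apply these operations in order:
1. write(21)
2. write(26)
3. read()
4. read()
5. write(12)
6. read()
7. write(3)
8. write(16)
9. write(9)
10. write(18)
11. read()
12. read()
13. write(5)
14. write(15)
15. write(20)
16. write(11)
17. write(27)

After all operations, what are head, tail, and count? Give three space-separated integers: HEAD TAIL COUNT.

Answer: 0 0 6

Derivation:
After op 1 (write(21)): arr=[21 _ _ _ _ _] head=0 tail=1 count=1
After op 2 (write(26)): arr=[21 26 _ _ _ _] head=0 tail=2 count=2
After op 3 (read()): arr=[21 26 _ _ _ _] head=1 tail=2 count=1
After op 4 (read()): arr=[21 26 _ _ _ _] head=2 tail=2 count=0
After op 5 (write(12)): arr=[21 26 12 _ _ _] head=2 tail=3 count=1
After op 6 (read()): arr=[21 26 12 _ _ _] head=3 tail=3 count=0
After op 7 (write(3)): arr=[21 26 12 3 _ _] head=3 tail=4 count=1
After op 8 (write(16)): arr=[21 26 12 3 16 _] head=3 tail=5 count=2
After op 9 (write(9)): arr=[21 26 12 3 16 9] head=3 tail=0 count=3
After op 10 (write(18)): arr=[18 26 12 3 16 9] head=3 tail=1 count=4
After op 11 (read()): arr=[18 26 12 3 16 9] head=4 tail=1 count=3
After op 12 (read()): arr=[18 26 12 3 16 9] head=5 tail=1 count=2
After op 13 (write(5)): arr=[18 5 12 3 16 9] head=5 tail=2 count=3
After op 14 (write(15)): arr=[18 5 15 3 16 9] head=5 tail=3 count=4
After op 15 (write(20)): arr=[18 5 15 20 16 9] head=5 tail=4 count=5
After op 16 (write(11)): arr=[18 5 15 20 11 9] head=5 tail=5 count=6
After op 17 (write(27)): arr=[18 5 15 20 11 27] head=0 tail=0 count=6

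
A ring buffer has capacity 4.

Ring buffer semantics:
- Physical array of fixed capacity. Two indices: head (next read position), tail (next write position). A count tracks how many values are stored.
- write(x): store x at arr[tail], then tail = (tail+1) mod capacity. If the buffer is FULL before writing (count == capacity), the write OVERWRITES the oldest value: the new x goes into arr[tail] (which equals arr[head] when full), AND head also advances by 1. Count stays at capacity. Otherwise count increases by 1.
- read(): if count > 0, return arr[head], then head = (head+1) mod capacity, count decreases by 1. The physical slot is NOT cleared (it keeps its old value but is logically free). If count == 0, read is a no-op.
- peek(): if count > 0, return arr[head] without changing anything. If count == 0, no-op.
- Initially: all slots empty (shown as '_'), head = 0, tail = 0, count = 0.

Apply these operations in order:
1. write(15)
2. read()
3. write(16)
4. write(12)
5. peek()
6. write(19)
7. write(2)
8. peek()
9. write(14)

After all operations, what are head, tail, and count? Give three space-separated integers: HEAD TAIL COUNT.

Answer: 2 2 4

Derivation:
After op 1 (write(15)): arr=[15 _ _ _] head=0 tail=1 count=1
After op 2 (read()): arr=[15 _ _ _] head=1 tail=1 count=0
After op 3 (write(16)): arr=[15 16 _ _] head=1 tail=2 count=1
After op 4 (write(12)): arr=[15 16 12 _] head=1 tail=3 count=2
After op 5 (peek()): arr=[15 16 12 _] head=1 tail=3 count=2
After op 6 (write(19)): arr=[15 16 12 19] head=1 tail=0 count=3
After op 7 (write(2)): arr=[2 16 12 19] head=1 tail=1 count=4
After op 8 (peek()): arr=[2 16 12 19] head=1 tail=1 count=4
After op 9 (write(14)): arr=[2 14 12 19] head=2 tail=2 count=4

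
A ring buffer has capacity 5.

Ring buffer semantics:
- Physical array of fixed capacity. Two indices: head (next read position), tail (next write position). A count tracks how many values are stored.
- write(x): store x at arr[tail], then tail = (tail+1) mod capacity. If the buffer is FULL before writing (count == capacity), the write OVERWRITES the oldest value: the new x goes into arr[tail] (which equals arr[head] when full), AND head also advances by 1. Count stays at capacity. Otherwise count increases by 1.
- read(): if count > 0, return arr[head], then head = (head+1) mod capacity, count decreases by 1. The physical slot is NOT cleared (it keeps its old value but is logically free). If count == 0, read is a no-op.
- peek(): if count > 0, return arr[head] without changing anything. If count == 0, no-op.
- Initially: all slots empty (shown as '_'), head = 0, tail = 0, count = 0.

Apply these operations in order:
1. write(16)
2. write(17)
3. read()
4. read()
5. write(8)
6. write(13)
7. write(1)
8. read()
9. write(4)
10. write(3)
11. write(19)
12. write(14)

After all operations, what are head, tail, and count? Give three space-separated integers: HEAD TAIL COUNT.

After op 1 (write(16)): arr=[16 _ _ _ _] head=0 tail=1 count=1
After op 2 (write(17)): arr=[16 17 _ _ _] head=0 tail=2 count=2
After op 3 (read()): arr=[16 17 _ _ _] head=1 tail=2 count=1
After op 4 (read()): arr=[16 17 _ _ _] head=2 tail=2 count=0
After op 5 (write(8)): arr=[16 17 8 _ _] head=2 tail=3 count=1
After op 6 (write(13)): arr=[16 17 8 13 _] head=2 tail=4 count=2
After op 7 (write(1)): arr=[16 17 8 13 1] head=2 tail=0 count=3
After op 8 (read()): arr=[16 17 8 13 1] head=3 tail=0 count=2
After op 9 (write(4)): arr=[4 17 8 13 1] head=3 tail=1 count=3
After op 10 (write(3)): arr=[4 3 8 13 1] head=3 tail=2 count=4
After op 11 (write(19)): arr=[4 3 19 13 1] head=3 tail=3 count=5
After op 12 (write(14)): arr=[4 3 19 14 1] head=4 tail=4 count=5

Answer: 4 4 5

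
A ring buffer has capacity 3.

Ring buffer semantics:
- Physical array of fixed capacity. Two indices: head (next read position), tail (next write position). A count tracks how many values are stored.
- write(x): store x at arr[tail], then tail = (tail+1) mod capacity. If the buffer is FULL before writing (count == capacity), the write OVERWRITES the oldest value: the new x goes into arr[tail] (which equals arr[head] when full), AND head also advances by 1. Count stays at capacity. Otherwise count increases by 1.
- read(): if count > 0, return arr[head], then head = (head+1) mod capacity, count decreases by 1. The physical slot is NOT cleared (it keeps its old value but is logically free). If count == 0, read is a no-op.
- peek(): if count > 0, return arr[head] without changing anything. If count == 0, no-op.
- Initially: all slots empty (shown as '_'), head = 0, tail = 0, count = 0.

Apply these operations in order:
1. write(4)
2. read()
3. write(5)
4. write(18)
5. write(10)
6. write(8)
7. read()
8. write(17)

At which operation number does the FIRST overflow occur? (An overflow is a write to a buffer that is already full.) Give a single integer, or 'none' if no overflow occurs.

Answer: 6

Derivation:
After op 1 (write(4)): arr=[4 _ _] head=0 tail=1 count=1
After op 2 (read()): arr=[4 _ _] head=1 tail=1 count=0
After op 3 (write(5)): arr=[4 5 _] head=1 tail=2 count=1
After op 4 (write(18)): arr=[4 5 18] head=1 tail=0 count=2
After op 5 (write(10)): arr=[10 5 18] head=1 tail=1 count=3
After op 6 (write(8)): arr=[10 8 18] head=2 tail=2 count=3
After op 7 (read()): arr=[10 8 18] head=0 tail=2 count=2
After op 8 (write(17)): arr=[10 8 17] head=0 tail=0 count=3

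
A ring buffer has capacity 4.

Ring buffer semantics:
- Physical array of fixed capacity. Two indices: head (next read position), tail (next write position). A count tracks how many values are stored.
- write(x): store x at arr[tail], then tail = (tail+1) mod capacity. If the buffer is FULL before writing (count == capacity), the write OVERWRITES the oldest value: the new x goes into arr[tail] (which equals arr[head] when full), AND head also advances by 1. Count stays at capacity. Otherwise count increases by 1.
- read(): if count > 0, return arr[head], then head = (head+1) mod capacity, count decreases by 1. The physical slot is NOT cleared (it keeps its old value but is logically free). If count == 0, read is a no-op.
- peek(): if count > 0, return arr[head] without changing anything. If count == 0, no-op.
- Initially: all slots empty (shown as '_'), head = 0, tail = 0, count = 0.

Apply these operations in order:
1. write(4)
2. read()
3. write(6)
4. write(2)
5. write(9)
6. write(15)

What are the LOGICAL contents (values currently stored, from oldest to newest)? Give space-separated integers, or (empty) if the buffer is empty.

Answer: 6 2 9 15

Derivation:
After op 1 (write(4)): arr=[4 _ _ _] head=0 tail=1 count=1
After op 2 (read()): arr=[4 _ _ _] head=1 tail=1 count=0
After op 3 (write(6)): arr=[4 6 _ _] head=1 tail=2 count=1
After op 4 (write(2)): arr=[4 6 2 _] head=1 tail=3 count=2
After op 5 (write(9)): arr=[4 6 2 9] head=1 tail=0 count=3
After op 6 (write(15)): arr=[15 6 2 9] head=1 tail=1 count=4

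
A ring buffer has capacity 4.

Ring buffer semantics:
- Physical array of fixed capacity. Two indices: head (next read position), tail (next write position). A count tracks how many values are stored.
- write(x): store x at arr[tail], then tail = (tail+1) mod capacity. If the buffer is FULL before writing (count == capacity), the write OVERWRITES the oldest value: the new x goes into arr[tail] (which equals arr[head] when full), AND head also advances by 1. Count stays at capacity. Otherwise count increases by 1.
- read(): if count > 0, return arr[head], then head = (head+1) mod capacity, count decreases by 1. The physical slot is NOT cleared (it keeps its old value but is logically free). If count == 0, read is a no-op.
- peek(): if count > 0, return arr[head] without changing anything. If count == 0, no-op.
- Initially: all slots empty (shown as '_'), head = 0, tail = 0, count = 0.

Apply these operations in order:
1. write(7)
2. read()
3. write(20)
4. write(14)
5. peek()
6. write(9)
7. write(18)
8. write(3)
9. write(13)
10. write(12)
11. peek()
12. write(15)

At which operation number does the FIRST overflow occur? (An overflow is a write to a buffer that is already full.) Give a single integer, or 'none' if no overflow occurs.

Answer: 8

Derivation:
After op 1 (write(7)): arr=[7 _ _ _] head=0 tail=1 count=1
After op 2 (read()): arr=[7 _ _ _] head=1 tail=1 count=0
After op 3 (write(20)): arr=[7 20 _ _] head=1 tail=2 count=1
After op 4 (write(14)): arr=[7 20 14 _] head=1 tail=3 count=2
After op 5 (peek()): arr=[7 20 14 _] head=1 tail=3 count=2
After op 6 (write(9)): arr=[7 20 14 9] head=1 tail=0 count=3
After op 7 (write(18)): arr=[18 20 14 9] head=1 tail=1 count=4
After op 8 (write(3)): arr=[18 3 14 9] head=2 tail=2 count=4
After op 9 (write(13)): arr=[18 3 13 9] head=3 tail=3 count=4
After op 10 (write(12)): arr=[18 3 13 12] head=0 tail=0 count=4
After op 11 (peek()): arr=[18 3 13 12] head=0 tail=0 count=4
After op 12 (write(15)): arr=[15 3 13 12] head=1 tail=1 count=4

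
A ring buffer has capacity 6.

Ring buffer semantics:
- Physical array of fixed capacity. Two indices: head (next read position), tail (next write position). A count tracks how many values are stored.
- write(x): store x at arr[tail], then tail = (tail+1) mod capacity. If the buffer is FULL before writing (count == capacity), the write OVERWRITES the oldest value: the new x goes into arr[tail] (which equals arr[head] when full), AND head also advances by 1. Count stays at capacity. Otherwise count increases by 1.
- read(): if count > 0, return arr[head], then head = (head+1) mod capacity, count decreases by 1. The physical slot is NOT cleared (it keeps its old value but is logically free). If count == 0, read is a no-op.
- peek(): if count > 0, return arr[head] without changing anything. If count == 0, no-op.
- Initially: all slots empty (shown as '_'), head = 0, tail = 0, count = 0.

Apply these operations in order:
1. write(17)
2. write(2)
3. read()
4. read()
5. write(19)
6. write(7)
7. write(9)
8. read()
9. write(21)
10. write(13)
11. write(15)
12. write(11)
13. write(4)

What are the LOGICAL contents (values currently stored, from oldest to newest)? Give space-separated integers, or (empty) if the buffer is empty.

Answer: 9 21 13 15 11 4

Derivation:
After op 1 (write(17)): arr=[17 _ _ _ _ _] head=0 tail=1 count=1
After op 2 (write(2)): arr=[17 2 _ _ _ _] head=0 tail=2 count=2
After op 3 (read()): arr=[17 2 _ _ _ _] head=1 tail=2 count=1
After op 4 (read()): arr=[17 2 _ _ _ _] head=2 tail=2 count=0
After op 5 (write(19)): arr=[17 2 19 _ _ _] head=2 tail=3 count=1
After op 6 (write(7)): arr=[17 2 19 7 _ _] head=2 tail=4 count=2
After op 7 (write(9)): arr=[17 2 19 7 9 _] head=2 tail=5 count=3
After op 8 (read()): arr=[17 2 19 7 9 _] head=3 tail=5 count=2
After op 9 (write(21)): arr=[17 2 19 7 9 21] head=3 tail=0 count=3
After op 10 (write(13)): arr=[13 2 19 7 9 21] head=3 tail=1 count=4
After op 11 (write(15)): arr=[13 15 19 7 9 21] head=3 tail=2 count=5
After op 12 (write(11)): arr=[13 15 11 7 9 21] head=3 tail=3 count=6
After op 13 (write(4)): arr=[13 15 11 4 9 21] head=4 tail=4 count=6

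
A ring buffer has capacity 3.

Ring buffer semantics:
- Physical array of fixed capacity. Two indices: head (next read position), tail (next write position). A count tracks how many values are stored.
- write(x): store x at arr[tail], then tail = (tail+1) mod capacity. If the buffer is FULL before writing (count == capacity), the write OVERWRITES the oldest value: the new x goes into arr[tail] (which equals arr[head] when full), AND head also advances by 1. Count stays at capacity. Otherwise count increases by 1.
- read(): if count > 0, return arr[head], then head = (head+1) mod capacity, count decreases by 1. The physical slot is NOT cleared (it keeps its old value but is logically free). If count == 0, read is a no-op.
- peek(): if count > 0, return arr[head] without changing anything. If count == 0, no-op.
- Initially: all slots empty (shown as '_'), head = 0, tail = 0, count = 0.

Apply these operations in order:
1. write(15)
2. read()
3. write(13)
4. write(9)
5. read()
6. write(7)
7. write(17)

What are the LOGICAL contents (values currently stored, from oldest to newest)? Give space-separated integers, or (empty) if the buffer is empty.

After op 1 (write(15)): arr=[15 _ _] head=0 tail=1 count=1
After op 2 (read()): arr=[15 _ _] head=1 tail=1 count=0
After op 3 (write(13)): arr=[15 13 _] head=1 tail=2 count=1
After op 4 (write(9)): arr=[15 13 9] head=1 tail=0 count=2
After op 5 (read()): arr=[15 13 9] head=2 tail=0 count=1
After op 6 (write(7)): arr=[7 13 9] head=2 tail=1 count=2
After op 7 (write(17)): arr=[7 17 9] head=2 tail=2 count=3

Answer: 9 7 17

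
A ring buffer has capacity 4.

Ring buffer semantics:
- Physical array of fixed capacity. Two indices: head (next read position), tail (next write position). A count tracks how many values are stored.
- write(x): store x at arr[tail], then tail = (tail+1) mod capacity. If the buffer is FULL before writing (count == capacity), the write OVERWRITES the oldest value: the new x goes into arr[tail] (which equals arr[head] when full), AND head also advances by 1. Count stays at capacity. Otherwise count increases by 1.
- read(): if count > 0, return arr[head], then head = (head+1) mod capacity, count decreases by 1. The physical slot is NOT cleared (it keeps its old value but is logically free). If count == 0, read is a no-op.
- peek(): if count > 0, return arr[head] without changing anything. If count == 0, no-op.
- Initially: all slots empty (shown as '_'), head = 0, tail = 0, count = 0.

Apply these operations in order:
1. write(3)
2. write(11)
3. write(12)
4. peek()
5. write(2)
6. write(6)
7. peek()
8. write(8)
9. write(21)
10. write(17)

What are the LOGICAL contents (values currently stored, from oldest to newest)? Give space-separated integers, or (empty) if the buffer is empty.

Answer: 6 8 21 17

Derivation:
After op 1 (write(3)): arr=[3 _ _ _] head=0 tail=1 count=1
After op 2 (write(11)): arr=[3 11 _ _] head=0 tail=2 count=2
After op 3 (write(12)): arr=[3 11 12 _] head=0 tail=3 count=3
After op 4 (peek()): arr=[3 11 12 _] head=0 tail=3 count=3
After op 5 (write(2)): arr=[3 11 12 2] head=0 tail=0 count=4
After op 6 (write(6)): arr=[6 11 12 2] head=1 tail=1 count=4
After op 7 (peek()): arr=[6 11 12 2] head=1 tail=1 count=4
After op 8 (write(8)): arr=[6 8 12 2] head=2 tail=2 count=4
After op 9 (write(21)): arr=[6 8 21 2] head=3 tail=3 count=4
After op 10 (write(17)): arr=[6 8 21 17] head=0 tail=0 count=4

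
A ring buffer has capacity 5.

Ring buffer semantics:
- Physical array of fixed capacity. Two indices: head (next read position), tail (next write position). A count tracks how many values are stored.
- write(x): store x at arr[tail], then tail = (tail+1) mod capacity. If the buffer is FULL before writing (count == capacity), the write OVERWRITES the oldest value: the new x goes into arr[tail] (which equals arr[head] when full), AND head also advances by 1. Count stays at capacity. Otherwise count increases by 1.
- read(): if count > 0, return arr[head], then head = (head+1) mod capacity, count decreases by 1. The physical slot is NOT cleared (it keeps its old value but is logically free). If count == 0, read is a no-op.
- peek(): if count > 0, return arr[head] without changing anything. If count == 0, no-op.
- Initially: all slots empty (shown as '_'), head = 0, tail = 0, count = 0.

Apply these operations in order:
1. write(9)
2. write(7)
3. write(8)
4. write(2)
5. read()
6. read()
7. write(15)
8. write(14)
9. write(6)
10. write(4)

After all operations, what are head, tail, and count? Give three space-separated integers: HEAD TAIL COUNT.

After op 1 (write(9)): arr=[9 _ _ _ _] head=0 tail=1 count=1
After op 2 (write(7)): arr=[9 7 _ _ _] head=0 tail=2 count=2
After op 3 (write(8)): arr=[9 7 8 _ _] head=0 tail=3 count=3
After op 4 (write(2)): arr=[9 7 8 2 _] head=0 tail=4 count=4
After op 5 (read()): arr=[9 7 8 2 _] head=1 tail=4 count=3
After op 6 (read()): arr=[9 7 8 2 _] head=2 tail=4 count=2
After op 7 (write(15)): arr=[9 7 8 2 15] head=2 tail=0 count=3
After op 8 (write(14)): arr=[14 7 8 2 15] head=2 tail=1 count=4
After op 9 (write(6)): arr=[14 6 8 2 15] head=2 tail=2 count=5
After op 10 (write(4)): arr=[14 6 4 2 15] head=3 tail=3 count=5

Answer: 3 3 5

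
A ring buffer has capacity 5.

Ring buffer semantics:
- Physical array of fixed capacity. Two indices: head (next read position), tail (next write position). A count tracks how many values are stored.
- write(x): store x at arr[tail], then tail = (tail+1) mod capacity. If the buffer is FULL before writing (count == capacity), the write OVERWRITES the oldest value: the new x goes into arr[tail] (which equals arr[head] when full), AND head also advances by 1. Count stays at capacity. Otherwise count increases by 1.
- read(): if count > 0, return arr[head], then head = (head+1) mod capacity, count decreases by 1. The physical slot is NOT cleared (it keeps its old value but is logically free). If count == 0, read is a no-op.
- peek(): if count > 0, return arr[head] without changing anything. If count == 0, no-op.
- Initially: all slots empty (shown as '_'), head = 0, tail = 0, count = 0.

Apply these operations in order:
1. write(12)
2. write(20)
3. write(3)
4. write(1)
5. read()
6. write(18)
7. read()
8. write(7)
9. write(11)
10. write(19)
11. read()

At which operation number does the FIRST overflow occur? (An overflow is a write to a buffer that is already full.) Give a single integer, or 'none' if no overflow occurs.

After op 1 (write(12)): arr=[12 _ _ _ _] head=0 tail=1 count=1
After op 2 (write(20)): arr=[12 20 _ _ _] head=0 tail=2 count=2
After op 3 (write(3)): arr=[12 20 3 _ _] head=0 tail=3 count=3
After op 4 (write(1)): arr=[12 20 3 1 _] head=0 tail=4 count=4
After op 5 (read()): arr=[12 20 3 1 _] head=1 tail=4 count=3
After op 6 (write(18)): arr=[12 20 3 1 18] head=1 tail=0 count=4
After op 7 (read()): arr=[12 20 3 1 18] head=2 tail=0 count=3
After op 8 (write(7)): arr=[7 20 3 1 18] head=2 tail=1 count=4
After op 9 (write(11)): arr=[7 11 3 1 18] head=2 tail=2 count=5
After op 10 (write(19)): arr=[7 11 19 1 18] head=3 tail=3 count=5
After op 11 (read()): arr=[7 11 19 1 18] head=4 tail=3 count=4

Answer: 10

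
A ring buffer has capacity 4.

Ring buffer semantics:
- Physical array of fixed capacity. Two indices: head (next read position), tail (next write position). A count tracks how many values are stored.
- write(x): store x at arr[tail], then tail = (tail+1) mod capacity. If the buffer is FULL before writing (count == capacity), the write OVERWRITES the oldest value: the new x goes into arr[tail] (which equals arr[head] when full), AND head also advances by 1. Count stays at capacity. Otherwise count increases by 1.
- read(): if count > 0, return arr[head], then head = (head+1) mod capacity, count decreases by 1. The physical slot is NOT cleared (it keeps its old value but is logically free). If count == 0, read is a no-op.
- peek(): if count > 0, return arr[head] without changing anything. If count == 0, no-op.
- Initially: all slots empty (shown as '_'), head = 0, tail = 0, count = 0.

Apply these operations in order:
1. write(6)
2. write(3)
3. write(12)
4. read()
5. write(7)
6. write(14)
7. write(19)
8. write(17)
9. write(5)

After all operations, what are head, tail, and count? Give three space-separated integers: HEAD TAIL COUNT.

Answer: 0 0 4

Derivation:
After op 1 (write(6)): arr=[6 _ _ _] head=0 tail=1 count=1
After op 2 (write(3)): arr=[6 3 _ _] head=0 tail=2 count=2
After op 3 (write(12)): arr=[6 3 12 _] head=0 tail=3 count=3
After op 4 (read()): arr=[6 3 12 _] head=1 tail=3 count=2
After op 5 (write(7)): arr=[6 3 12 7] head=1 tail=0 count=3
After op 6 (write(14)): arr=[14 3 12 7] head=1 tail=1 count=4
After op 7 (write(19)): arr=[14 19 12 7] head=2 tail=2 count=4
After op 8 (write(17)): arr=[14 19 17 7] head=3 tail=3 count=4
After op 9 (write(5)): arr=[14 19 17 5] head=0 tail=0 count=4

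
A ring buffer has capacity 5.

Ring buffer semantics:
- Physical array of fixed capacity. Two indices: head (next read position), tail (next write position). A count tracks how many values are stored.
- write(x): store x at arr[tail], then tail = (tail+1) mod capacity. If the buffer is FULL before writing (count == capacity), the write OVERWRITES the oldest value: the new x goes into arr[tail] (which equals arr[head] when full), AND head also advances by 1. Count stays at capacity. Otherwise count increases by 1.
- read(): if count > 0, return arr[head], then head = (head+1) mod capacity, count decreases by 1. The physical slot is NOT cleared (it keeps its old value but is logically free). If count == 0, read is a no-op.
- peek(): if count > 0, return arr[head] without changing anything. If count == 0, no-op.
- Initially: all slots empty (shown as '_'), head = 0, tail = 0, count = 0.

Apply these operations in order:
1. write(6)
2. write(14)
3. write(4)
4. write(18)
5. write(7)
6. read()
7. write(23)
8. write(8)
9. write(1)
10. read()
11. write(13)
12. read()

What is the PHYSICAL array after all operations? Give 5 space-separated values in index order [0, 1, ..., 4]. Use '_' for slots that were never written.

Answer: 23 8 1 13 7

Derivation:
After op 1 (write(6)): arr=[6 _ _ _ _] head=0 tail=1 count=1
After op 2 (write(14)): arr=[6 14 _ _ _] head=0 tail=2 count=2
After op 3 (write(4)): arr=[6 14 4 _ _] head=0 tail=3 count=3
After op 4 (write(18)): arr=[6 14 4 18 _] head=0 tail=4 count=4
After op 5 (write(7)): arr=[6 14 4 18 7] head=0 tail=0 count=5
After op 6 (read()): arr=[6 14 4 18 7] head=1 tail=0 count=4
After op 7 (write(23)): arr=[23 14 4 18 7] head=1 tail=1 count=5
After op 8 (write(8)): arr=[23 8 4 18 7] head=2 tail=2 count=5
After op 9 (write(1)): arr=[23 8 1 18 7] head=3 tail=3 count=5
After op 10 (read()): arr=[23 8 1 18 7] head=4 tail=3 count=4
After op 11 (write(13)): arr=[23 8 1 13 7] head=4 tail=4 count=5
After op 12 (read()): arr=[23 8 1 13 7] head=0 tail=4 count=4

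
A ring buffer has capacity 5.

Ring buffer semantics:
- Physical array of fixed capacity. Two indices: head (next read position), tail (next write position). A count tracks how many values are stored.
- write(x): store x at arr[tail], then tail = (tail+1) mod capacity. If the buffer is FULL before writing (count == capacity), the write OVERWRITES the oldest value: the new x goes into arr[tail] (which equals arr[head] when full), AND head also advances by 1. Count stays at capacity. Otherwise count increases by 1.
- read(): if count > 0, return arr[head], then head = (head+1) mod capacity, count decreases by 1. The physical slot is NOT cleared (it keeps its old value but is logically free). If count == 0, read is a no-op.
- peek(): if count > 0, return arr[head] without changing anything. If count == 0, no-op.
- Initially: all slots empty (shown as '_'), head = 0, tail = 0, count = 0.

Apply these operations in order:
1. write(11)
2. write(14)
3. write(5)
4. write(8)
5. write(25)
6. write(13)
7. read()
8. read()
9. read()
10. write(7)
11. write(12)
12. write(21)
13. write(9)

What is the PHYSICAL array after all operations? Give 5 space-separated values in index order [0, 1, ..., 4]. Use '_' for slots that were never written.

Answer: 13 7 12 21 9

Derivation:
After op 1 (write(11)): arr=[11 _ _ _ _] head=0 tail=1 count=1
After op 2 (write(14)): arr=[11 14 _ _ _] head=0 tail=2 count=2
After op 3 (write(5)): arr=[11 14 5 _ _] head=0 tail=3 count=3
After op 4 (write(8)): arr=[11 14 5 8 _] head=0 tail=4 count=4
After op 5 (write(25)): arr=[11 14 5 8 25] head=0 tail=0 count=5
After op 6 (write(13)): arr=[13 14 5 8 25] head=1 tail=1 count=5
After op 7 (read()): arr=[13 14 5 8 25] head=2 tail=1 count=4
After op 8 (read()): arr=[13 14 5 8 25] head=3 tail=1 count=3
After op 9 (read()): arr=[13 14 5 8 25] head=4 tail=1 count=2
After op 10 (write(7)): arr=[13 7 5 8 25] head=4 tail=2 count=3
After op 11 (write(12)): arr=[13 7 12 8 25] head=4 tail=3 count=4
After op 12 (write(21)): arr=[13 7 12 21 25] head=4 tail=4 count=5
After op 13 (write(9)): arr=[13 7 12 21 9] head=0 tail=0 count=5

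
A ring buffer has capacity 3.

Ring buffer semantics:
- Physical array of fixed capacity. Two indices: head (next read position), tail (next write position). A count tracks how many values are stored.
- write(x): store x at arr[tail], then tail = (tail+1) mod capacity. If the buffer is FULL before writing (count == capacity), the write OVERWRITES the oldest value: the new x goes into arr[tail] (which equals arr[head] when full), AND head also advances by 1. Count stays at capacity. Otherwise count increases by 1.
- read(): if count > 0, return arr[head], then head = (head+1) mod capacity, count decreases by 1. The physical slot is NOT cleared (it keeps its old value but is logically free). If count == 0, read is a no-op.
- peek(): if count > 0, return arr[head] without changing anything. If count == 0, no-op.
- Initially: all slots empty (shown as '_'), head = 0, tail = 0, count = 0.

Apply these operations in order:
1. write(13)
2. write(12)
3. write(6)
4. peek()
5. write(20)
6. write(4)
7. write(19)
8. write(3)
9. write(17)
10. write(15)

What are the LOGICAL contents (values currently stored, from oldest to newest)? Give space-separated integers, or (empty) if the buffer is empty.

Answer: 3 17 15

Derivation:
After op 1 (write(13)): arr=[13 _ _] head=0 tail=1 count=1
After op 2 (write(12)): arr=[13 12 _] head=0 tail=2 count=2
After op 3 (write(6)): arr=[13 12 6] head=0 tail=0 count=3
After op 4 (peek()): arr=[13 12 6] head=0 tail=0 count=3
After op 5 (write(20)): arr=[20 12 6] head=1 tail=1 count=3
After op 6 (write(4)): arr=[20 4 6] head=2 tail=2 count=3
After op 7 (write(19)): arr=[20 4 19] head=0 tail=0 count=3
After op 8 (write(3)): arr=[3 4 19] head=1 tail=1 count=3
After op 9 (write(17)): arr=[3 17 19] head=2 tail=2 count=3
After op 10 (write(15)): arr=[3 17 15] head=0 tail=0 count=3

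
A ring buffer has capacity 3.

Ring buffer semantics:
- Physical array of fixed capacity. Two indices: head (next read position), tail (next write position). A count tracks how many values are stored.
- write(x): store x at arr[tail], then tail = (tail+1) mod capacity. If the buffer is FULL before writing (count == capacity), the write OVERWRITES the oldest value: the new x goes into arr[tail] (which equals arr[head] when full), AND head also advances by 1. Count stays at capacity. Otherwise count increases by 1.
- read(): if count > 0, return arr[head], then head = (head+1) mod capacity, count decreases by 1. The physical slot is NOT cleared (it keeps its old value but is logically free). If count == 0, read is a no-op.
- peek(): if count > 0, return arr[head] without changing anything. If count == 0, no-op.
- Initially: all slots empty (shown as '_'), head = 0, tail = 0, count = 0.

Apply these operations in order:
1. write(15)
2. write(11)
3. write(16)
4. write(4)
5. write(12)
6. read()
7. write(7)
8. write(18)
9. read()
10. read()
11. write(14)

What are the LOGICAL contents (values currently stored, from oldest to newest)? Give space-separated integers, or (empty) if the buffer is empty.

Answer: 18 14

Derivation:
After op 1 (write(15)): arr=[15 _ _] head=0 tail=1 count=1
After op 2 (write(11)): arr=[15 11 _] head=0 tail=2 count=2
After op 3 (write(16)): arr=[15 11 16] head=0 tail=0 count=3
After op 4 (write(4)): arr=[4 11 16] head=1 tail=1 count=3
After op 5 (write(12)): arr=[4 12 16] head=2 tail=2 count=3
After op 6 (read()): arr=[4 12 16] head=0 tail=2 count=2
After op 7 (write(7)): arr=[4 12 7] head=0 tail=0 count=3
After op 8 (write(18)): arr=[18 12 7] head=1 tail=1 count=3
After op 9 (read()): arr=[18 12 7] head=2 tail=1 count=2
After op 10 (read()): arr=[18 12 7] head=0 tail=1 count=1
After op 11 (write(14)): arr=[18 14 7] head=0 tail=2 count=2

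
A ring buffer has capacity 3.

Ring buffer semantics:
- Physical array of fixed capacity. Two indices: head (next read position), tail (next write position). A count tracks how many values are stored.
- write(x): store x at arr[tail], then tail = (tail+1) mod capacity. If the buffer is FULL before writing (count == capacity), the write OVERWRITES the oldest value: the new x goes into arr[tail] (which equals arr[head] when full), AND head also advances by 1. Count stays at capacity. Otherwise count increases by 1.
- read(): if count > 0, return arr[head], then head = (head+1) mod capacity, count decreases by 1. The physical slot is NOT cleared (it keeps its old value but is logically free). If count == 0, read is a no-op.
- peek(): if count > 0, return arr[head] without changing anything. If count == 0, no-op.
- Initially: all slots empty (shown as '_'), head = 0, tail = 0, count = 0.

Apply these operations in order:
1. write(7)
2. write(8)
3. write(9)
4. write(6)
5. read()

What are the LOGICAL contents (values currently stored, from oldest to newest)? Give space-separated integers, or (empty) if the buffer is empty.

After op 1 (write(7)): arr=[7 _ _] head=0 tail=1 count=1
After op 2 (write(8)): arr=[7 8 _] head=0 tail=2 count=2
After op 3 (write(9)): arr=[7 8 9] head=0 tail=0 count=3
After op 4 (write(6)): arr=[6 8 9] head=1 tail=1 count=3
After op 5 (read()): arr=[6 8 9] head=2 tail=1 count=2

Answer: 9 6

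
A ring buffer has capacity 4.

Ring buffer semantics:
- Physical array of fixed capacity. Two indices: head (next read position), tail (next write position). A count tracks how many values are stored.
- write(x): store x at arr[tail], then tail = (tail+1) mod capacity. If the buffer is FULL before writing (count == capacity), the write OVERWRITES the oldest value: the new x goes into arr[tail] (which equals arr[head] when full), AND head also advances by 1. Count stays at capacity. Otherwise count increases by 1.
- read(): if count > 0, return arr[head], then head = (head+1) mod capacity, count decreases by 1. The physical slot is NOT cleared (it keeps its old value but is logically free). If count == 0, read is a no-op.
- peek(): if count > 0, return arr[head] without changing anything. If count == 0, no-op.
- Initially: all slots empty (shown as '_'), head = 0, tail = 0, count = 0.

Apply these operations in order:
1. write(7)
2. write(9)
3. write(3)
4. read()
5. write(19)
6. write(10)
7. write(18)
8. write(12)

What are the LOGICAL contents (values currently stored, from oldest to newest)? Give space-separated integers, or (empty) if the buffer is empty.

After op 1 (write(7)): arr=[7 _ _ _] head=0 tail=1 count=1
After op 2 (write(9)): arr=[7 9 _ _] head=0 tail=2 count=2
After op 3 (write(3)): arr=[7 9 3 _] head=0 tail=3 count=3
After op 4 (read()): arr=[7 9 3 _] head=1 tail=3 count=2
After op 5 (write(19)): arr=[7 9 3 19] head=1 tail=0 count=3
After op 6 (write(10)): arr=[10 9 3 19] head=1 tail=1 count=4
After op 7 (write(18)): arr=[10 18 3 19] head=2 tail=2 count=4
After op 8 (write(12)): arr=[10 18 12 19] head=3 tail=3 count=4

Answer: 19 10 18 12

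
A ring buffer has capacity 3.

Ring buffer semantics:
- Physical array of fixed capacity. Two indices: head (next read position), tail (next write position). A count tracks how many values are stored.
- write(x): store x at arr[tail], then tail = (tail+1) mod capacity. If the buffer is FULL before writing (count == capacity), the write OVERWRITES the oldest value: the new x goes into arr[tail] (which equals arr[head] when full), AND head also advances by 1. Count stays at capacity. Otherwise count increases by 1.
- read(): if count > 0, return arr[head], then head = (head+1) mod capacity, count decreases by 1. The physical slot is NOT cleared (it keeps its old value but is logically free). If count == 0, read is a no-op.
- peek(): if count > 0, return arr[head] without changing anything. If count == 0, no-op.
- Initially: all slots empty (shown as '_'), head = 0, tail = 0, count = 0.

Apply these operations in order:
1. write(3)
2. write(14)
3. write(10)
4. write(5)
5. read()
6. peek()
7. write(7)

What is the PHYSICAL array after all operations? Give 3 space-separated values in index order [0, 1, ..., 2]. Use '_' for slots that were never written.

After op 1 (write(3)): arr=[3 _ _] head=0 tail=1 count=1
After op 2 (write(14)): arr=[3 14 _] head=0 tail=2 count=2
After op 3 (write(10)): arr=[3 14 10] head=0 tail=0 count=3
After op 4 (write(5)): arr=[5 14 10] head=1 tail=1 count=3
After op 5 (read()): arr=[5 14 10] head=2 tail=1 count=2
After op 6 (peek()): arr=[5 14 10] head=2 tail=1 count=2
After op 7 (write(7)): arr=[5 7 10] head=2 tail=2 count=3

Answer: 5 7 10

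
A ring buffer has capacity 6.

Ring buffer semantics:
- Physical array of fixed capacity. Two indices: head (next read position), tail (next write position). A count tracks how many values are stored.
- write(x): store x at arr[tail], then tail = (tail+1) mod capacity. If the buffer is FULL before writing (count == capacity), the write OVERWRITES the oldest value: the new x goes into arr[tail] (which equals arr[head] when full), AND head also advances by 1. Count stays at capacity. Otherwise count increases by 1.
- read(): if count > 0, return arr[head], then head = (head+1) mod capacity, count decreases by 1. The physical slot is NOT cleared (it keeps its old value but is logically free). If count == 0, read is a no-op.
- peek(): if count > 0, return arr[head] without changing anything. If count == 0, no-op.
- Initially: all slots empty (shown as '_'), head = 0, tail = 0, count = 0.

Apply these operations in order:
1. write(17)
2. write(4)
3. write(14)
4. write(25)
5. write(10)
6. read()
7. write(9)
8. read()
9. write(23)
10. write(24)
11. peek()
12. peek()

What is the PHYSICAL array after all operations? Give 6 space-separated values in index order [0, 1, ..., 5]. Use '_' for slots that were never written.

Answer: 23 24 14 25 10 9

Derivation:
After op 1 (write(17)): arr=[17 _ _ _ _ _] head=0 tail=1 count=1
After op 2 (write(4)): arr=[17 4 _ _ _ _] head=0 tail=2 count=2
After op 3 (write(14)): arr=[17 4 14 _ _ _] head=0 tail=3 count=3
After op 4 (write(25)): arr=[17 4 14 25 _ _] head=0 tail=4 count=4
After op 5 (write(10)): arr=[17 4 14 25 10 _] head=0 tail=5 count=5
After op 6 (read()): arr=[17 4 14 25 10 _] head=1 tail=5 count=4
After op 7 (write(9)): arr=[17 4 14 25 10 9] head=1 tail=0 count=5
After op 8 (read()): arr=[17 4 14 25 10 9] head=2 tail=0 count=4
After op 9 (write(23)): arr=[23 4 14 25 10 9] head=2 tail=1 count=5
After op 10 (write(24)): arr=[23 24 14 25 10 9] head=2 tail=2 count=6
After op 11 (peek()): arr=[23 24 14 25 10 9] head=2 tail=2 count=6
After op 12 (peek()): arr=[23 24 14 25 10 9] head=2 tail=2 count=6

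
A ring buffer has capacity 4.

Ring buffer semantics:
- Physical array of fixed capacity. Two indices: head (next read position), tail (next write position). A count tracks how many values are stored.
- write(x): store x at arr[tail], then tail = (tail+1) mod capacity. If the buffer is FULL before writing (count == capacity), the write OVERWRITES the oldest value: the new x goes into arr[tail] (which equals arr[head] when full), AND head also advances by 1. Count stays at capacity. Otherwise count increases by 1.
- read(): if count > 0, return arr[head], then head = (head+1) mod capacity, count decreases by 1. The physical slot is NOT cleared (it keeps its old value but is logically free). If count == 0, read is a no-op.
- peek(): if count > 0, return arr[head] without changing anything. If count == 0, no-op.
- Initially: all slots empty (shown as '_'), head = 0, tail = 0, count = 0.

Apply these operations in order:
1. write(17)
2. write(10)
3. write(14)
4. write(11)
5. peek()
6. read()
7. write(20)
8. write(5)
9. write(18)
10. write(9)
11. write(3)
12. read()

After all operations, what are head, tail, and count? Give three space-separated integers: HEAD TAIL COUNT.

Answer: 2 1 3

Derivation:
After op 1 (write(17)): arr=[17 _ _ _] head=0 tail=1 count=1
After op 2 (write(10)): arr=[17 10 _ _] head=0 tail=2 count=2
After op 3 (write(14)): arr=[17 10 14 _] head=0 tail=3 count=3
After op 4 (write(11)): arr=[17 10 14 11] head=0 tail=0 count=4
After op 5 (peek()): arr=[17 10 14 11] head=0 tail=0 count=4
After op 6 (read()): arr=[17 10 14 11] head=1 tail=0 count=3
After op 7 (write(20)): arr=[20 10 14 11] head=1 tail=1 count=4
After op 8 (write(5)): arr=[20 5 14 11] head=2 tail=2 count=4
After op 9 (write(18)): arr=[20 5 18 11] head=3 tail=3 count=4
After op 10 (write(9)): arr=[20 5 18 9] head=0 tail=0 count=4
After op 11 (write(3)): arr=[3 5 18 9] head=1 tail=1 count=4
After op 12 (read()): arr=[3 5 18 9] head=2 tail=1 count=3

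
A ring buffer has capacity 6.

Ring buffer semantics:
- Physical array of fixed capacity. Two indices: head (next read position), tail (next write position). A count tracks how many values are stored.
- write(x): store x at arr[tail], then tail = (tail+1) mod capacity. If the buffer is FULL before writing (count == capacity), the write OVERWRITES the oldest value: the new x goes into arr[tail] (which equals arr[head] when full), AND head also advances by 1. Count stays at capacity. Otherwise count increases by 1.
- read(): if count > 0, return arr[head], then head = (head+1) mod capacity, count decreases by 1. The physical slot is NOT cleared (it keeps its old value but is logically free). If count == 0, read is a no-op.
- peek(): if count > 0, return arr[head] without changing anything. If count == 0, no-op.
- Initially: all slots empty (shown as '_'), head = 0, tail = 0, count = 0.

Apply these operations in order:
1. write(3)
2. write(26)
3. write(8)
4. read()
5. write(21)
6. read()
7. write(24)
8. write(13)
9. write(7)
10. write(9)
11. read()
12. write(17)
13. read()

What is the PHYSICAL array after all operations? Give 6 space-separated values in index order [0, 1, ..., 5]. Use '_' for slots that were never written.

After op 1 (write(3)): arr=[3 _ _ _ _ _] head=0 tail=1 count=1
After op 2 (write(26)): arr=[3 26 _ _ _ _] head=0 tail=2 count=2
After op 3 (write(8)): arr=[3 26 8 _ _ _] head=0 tail=3 count=3
After op 4 (read()): arr=[3 26 8 _ _ _] head=1 tail=3 count=2
After op 5 (write(21)): arr=[3 26 8 21 _ _] head=1 tail=4 count=3
After op 6 (read()): arr=[3 26 8 21 _ _] head=2 tail=4 count=2
After op 7 (write(24)): arr=[3 26 8 21 24 _] head=2 tail=5 count=3
After op 8 (write(13)): arr=[3 26 8 21 24 13] head=2 tail=0 count=4
After op 9 (write(7)): arr=[7 26 8 21 24 13] head=2 tail=1 count=5
After op 10 (write(9)): arr=[7 9 8 21 24 13] head=2 tail=2 count=6
After op 11 (read()): arr=[7 9 8 21 24 13] head=3 tail=2 count=5
After op 12 (write(17)): arr=[7 9 17 21 24 13] head=3 tail=3 count=6
After op 13 (read()): arr=[7 9 17 21 24 13] head=4 tail=3 count=5

Answer: 7 9 17 21 24 13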